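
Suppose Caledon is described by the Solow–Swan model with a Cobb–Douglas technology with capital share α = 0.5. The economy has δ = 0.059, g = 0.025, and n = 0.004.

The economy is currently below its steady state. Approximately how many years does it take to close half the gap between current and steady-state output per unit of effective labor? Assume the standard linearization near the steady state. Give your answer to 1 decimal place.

Near the steady state the convergence rate is λ = (1 − α)(n + g + δ).
λ = (1 − 0.5) × 0.088 = 0.5 × 0.088 = 0.0440
Half-life = ln 2 / λ = 0.6931 / 0.0440 ≈ 15.75 years

half-life ≈ 15.8 years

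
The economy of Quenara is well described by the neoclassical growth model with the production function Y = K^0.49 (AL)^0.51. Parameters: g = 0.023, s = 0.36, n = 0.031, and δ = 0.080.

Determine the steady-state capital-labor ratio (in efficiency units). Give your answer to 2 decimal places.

Steady state requires s·f(k) = (n + g + δ)·k, i.e. s·k^α = (n + g + δ)·k.
Rearranging, k^(1−α) = s / (n + g + δ).
k^0.51 = 0.36 / (0.031 + 0.023 + 0.080) = 0.36 / 0.134 = 2.6866
k* = 2.6866^(1/0.51) ≈ 6.9434

k* ≈ 6.94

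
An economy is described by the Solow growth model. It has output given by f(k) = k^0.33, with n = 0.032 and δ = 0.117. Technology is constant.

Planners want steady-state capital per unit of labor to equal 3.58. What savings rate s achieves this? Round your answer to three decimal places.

s ≈ 0.350

Steady state requires s·f(k) = (n + δ)·k, i.e. s·k^α = (n + δ)·k.
So s / (n + δ) = (k*)^(1−α) = 3.58^0.67 = 2.3502.
Therefore s = 2.3502 × (n + δ) = 2.3502 × 0.149 = 0.3502.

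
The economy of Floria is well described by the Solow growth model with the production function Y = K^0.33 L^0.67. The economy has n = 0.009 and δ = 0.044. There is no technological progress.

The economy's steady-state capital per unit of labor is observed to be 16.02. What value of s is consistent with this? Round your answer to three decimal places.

Steady state requires s·f(k) = (n + δ)·k, i.e. s·k^α = (n + δ)·k.
So s / (n + δ) = (k*)^(1−α) = 16.02^0.67 = 6.4139.
Therefore s = 6.4139 × (n + δ) = 6.4139 × 0.053 = 0.3399.

s ≈ 0.340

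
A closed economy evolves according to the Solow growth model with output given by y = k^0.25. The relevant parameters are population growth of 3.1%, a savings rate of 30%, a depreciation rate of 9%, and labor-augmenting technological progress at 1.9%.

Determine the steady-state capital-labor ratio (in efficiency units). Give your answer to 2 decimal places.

At the steady state, Δk = 0, so s·k^α = (n + g + δ)·k.
Rearranging, k^(1−α) = s / (n + g + δ).
k^0.75 = 0.30 / (0.031 + 0.019 + 0.090) = 0.30 / 0.140 = 2.1429
k* = 2.1429^(1/0.75) ≈ 2.7627

k* ≈ 2.76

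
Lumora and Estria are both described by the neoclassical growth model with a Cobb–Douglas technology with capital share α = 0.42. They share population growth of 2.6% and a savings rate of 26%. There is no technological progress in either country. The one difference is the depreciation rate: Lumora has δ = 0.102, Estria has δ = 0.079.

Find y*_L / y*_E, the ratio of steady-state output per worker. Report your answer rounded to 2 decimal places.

ratio ≈ 0.87

Steady-state y* = [s/(n + δ)]^(α/(1−α)), so the ratio is [ (s_L/(n + δ)_L) / (s_E/(n + δ)_E) ]^0.7241.
s_L/(n + δ)_L = 0.26/0.128 = 2.0313; s_E/(n + δ)_E = 0.26/0.105 = 2.4762.
Ratio = (2.0313/2.4762)^0.7241 = 0.8203^0.7241 ≈ 0.8664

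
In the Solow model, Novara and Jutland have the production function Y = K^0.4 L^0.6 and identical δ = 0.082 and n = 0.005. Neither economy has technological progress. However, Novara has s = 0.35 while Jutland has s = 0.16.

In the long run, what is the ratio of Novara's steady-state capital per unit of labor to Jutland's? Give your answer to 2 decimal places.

Steady-state k* = [s/(n + δ)]^(1/(1−α)), so the ratio is [ (s_N/(n + δ)_N) / (s_J/(n + δ)_J) ]^1.6667.
s_N/(n + δ)_N = 0.35/0.087 = 4.0230; s_J/(n + δ)_J = 0.16/0.087 = 1.8391.
Ratio = (4.0230/1.8391)^1.6667 = 2.1875^1.6667 ≈ 3.6863

k*_N / k*_J ≈ 3.69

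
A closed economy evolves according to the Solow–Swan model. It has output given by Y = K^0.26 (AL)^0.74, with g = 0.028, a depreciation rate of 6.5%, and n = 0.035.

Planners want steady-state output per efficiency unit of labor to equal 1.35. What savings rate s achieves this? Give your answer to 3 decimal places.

In steady state, investment equals break-even investment: s·k^α = (n + g + δ)·k.
Since y* = [s/(n + g + δ)]^(α/(1−α)), we have s/(n + g + δ) = (y*)^((1−α)/α) = 1.35^2.8462 = 2.3494.
Therefore s = 2.3494 × (n + g + δ) = 2.3494 × 0.128 = 0.3007.

s ≈ 0.301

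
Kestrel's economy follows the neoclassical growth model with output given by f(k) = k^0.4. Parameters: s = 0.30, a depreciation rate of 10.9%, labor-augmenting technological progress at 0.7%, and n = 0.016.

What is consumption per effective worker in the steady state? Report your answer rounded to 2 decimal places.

c* ≈ 1.21

Steady state requires s·f(k) = (n + g + δ)·k, i.e. s·k^α = (n + g + δ)·k.
Rearranging, k^(1−α) = s / (n + g + δ).
k^0.6 = 0.30 / (0.016 + 0.007 + 0.109) = 0.30 / 0.132 = 2.2727
k* = 2.2727^(1/0.6) ≈ 3.9286
y* = (k*)^α = 3.9286^0.4 ≈ 1.7286
c* = (1 − s)·y* = (1 − 0.30) × 1.7286 ≈ 1.2100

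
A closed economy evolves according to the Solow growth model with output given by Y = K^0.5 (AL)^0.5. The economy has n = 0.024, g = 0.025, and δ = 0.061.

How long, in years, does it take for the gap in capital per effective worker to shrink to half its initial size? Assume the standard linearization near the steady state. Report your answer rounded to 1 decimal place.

Near the steady state the convergence rate is λ = (1 − α)(n + g + δ).
λ = (1 − 0.5) × 0.110 = 0.5 × 0.110 = 0.0550
Half-life = ln 2 / λ = 0.6931 / 0.0550 ≈ 12.60 years

about 12.6 years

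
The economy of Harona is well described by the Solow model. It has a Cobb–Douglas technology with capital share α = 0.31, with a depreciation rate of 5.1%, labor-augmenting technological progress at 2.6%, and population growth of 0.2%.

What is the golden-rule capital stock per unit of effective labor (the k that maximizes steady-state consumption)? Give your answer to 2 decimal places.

k_gold ≈ 7.25

The golden rule sets f'(k) = n + g + δ, i.e. α·k^(α−1) = n + g + δ.
So k^(1−α) = α / (n + g + δ) = 0.31 / 0.079 = 3.9241.
k_gold = 3.9241^(1/0.69) ≈ 7.2526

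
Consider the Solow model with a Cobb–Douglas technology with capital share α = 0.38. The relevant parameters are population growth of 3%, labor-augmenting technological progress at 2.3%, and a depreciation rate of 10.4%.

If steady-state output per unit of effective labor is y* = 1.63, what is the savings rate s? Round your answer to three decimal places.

Steady state requires s·f(k) = (n + g + δ)·k, i.e. s·k^α = (n + g + δ)·k.
Since y* = [s/(n + g + δ)]^(α/(1−α)), we have s/(n + g + δ) = (y*)^((1−α)/α) = 1.63^1.6316 = 2.2192.
Therefore s = 2.2192 × (n + g + δ) = 2.2192 × 0.157 = 0.3484.

s ≈ 0.348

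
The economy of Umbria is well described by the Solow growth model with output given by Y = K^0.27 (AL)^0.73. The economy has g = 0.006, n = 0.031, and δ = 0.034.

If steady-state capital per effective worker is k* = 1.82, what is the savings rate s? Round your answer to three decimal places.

s ≈ 0.110

Steady state requires s·f(k) = (n + g + δ)·k, i.e. s·k^α = (n + g + δ)·k.
So s / (n + g + δ) = (k*)^(1−α) = 1.82^0.73 = 1.5483.
Therefore s = 1.5483 × (n + g + δ) = 1.5483 × 0.071 = 0.1099.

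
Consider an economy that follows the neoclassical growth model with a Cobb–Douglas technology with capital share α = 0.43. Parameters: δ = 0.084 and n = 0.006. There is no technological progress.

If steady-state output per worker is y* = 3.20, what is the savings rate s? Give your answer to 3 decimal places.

s ≈ 0.421

At the steady state, Δk = 0, so s·k^α = (n + δ)·k.
Since y* = [s/(n + δ)]^(α/(1−α)), we have s/(n + δ) = (y*)^((1−α)/α) = 3.20^1.3256 = 4.6733.
Therefore s = 4.6733 × (n + δ) = 4.6733 × 0.090 = 0.4206.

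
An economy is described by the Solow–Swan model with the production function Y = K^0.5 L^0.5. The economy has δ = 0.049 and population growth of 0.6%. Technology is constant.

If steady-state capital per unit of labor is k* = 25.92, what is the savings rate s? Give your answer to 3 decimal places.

s ≈ 0.280

At the steady state, Δk = 0, so s·k^α = (n + δ)·k.
So s / (n + δ) = (k*)^(1−α) = 25.92^0.5 = 5.0912.
Therefore s = 5.0912 × (n + δ) = 5.0912 × 0.055 = 0.2800.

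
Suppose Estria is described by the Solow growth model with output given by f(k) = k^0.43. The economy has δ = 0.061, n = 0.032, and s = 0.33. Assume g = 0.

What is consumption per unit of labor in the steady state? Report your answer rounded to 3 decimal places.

At the steady state, Δk = 0, so s·k^α = (n + δ)·k.
Dividing both sides by k: k^(1−α) = s / (n + δ).
k^0.57 = 0.33 / (0.032 + 0.061) = 0.33 / 0.093 = 3.5484
k* = 3.5484^(1/0.57) ≈ 9.2251
y* = (k*)^α = 9.2251^0.43 ≈ 2.5998
c* = (1 − s)·y* = (1 − 0.33) × 2.5998 ≈ 1.7419

c* = 1.742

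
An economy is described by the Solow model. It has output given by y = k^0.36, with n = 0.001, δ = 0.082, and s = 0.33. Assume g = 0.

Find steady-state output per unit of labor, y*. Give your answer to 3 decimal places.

y* ≈ 2.174

In steady state, investment equals break-even investment: s·k^α = (n + δ)·k.
Dividing both sides by k: k^(1−α) = s / (n + δ).
k^0.64 = 0.33 / (0.001 + 0.082) = 0.33 / 0.083 = 3.9759
k* = 3.9759^(1/0.64) ≈ 8.6421
y* = (k*)^α = 8.6421^0.36 ≈ 2.1736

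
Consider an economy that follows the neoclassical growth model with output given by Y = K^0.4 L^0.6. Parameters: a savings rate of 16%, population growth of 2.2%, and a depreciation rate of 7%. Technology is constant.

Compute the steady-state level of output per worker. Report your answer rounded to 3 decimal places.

In steady state, investment equals break-even investment: s·k^α = (n + δ)·k.
Rearranging, k^(1−α) = s / (n + δ).
k^0.6 = 0.16 / (0.022 + 0.070) = 0.16 / 0.092 = 1.7391
k* = 1.7391^(1/0.6) ≈ 2.5150
y* = (k*)^α = 2.5150^0.4 ≈ 1.4462

y* = 1.446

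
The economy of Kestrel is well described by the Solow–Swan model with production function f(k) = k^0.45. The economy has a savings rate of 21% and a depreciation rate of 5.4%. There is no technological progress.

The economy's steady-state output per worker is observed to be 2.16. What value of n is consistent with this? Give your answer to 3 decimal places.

n ≈ 0.028

Steady state requires s·f(k) = (n + δ)·k, i.e. s·k^α = (n + δ)·k.
Since y* = [s/(n + δ)]^(α/(1−α)), we have s/(n + δ) = (y*)^((1−α)/α) = 2.16^1.2222 = 2.5631.
Therefore n + δ = s / 2.5631 = 0.21 / 2.5631 = 0.0819, so n = 0.0819 − 0.054 = 0.0279.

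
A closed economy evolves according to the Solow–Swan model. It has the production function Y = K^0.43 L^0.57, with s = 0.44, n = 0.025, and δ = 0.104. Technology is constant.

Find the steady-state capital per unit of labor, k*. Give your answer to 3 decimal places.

k* ≈ 8.607

Steady state requires s·f(k) = (n + δ)·k, i.e. s·k^α = (n + δ)·k.
Dividing both sides by k: k^(1−α) = s / (n + δ).
k^0.57 = 0.44 / (0.025 + 0.104) = 0.44 / 0.129 = 3.4109
k* = 3.4109^(1/0.57) ≈ 8.6071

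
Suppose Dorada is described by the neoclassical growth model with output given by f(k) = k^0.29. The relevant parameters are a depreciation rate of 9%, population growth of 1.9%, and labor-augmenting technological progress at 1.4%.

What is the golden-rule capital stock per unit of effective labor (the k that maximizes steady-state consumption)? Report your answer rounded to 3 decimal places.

The golden rule sets f'(k) = n + g + δ, i.e. α·k^(α−1) = n + g + δ.
So k^(1−α) = α / (n + g + δ) = 0.29 / 0.123 = 2.3577.
k_gold = 2.3577^(1/0.71) ≈ 3.3468

k_gold ≈ 3.347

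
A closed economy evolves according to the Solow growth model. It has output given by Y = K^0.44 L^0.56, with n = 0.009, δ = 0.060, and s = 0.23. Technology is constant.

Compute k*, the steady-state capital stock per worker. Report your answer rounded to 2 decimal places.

k* = 8.58

At the steady state, Δk = 0, so s·k^α = (n + δ)·k.
Rearranging, k^(1−α) = s / (n + δ).
k^0.56 = 0.23 / (0.009 + 0.060) = 0.23 / 0.069 = 3.3333
k* = 3.3333^(1/0.56) ≈ 8.5843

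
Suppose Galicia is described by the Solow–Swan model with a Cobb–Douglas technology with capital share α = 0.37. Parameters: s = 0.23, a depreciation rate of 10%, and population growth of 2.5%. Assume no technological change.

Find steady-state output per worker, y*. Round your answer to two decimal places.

y* = 1.43

Steady state requires s·f(k) = (n + δ)·k, i.e. s·k^α = (n + δ)·k.
Dividing both sides by k: k^(1−α) = s / (n + δ).
k^0.63 = 0.23 / (0.025 + 0.100) = 0.23 / 0.125 = 1.8400
k* = 1.8400^(1/0.63) ≈ 2.6324
y* = (k*)^α = 2.6324^0.37 ≈ 1.4306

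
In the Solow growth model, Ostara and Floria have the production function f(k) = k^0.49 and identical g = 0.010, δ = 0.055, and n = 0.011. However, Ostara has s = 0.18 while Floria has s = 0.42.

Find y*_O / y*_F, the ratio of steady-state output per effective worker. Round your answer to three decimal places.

Steady-state y* = [s/(n + g + δ)]^(α/(1−α)), so the ratio is [ (s_O/(n + g + δ)_O) / (s_F/(n + g + δ)_F) ]^0.9608.
s_O/(n + g + δ)_O = 0.18/0.076 = 2.3684; s_F/(n + g + δ)_F = 0.42/0.076 = 5.5263.
Ratio = (2.3684/5.5263)^0.9608 = 0.4286^0.9608 ≈ 0.4431

ratio ≈ 0.443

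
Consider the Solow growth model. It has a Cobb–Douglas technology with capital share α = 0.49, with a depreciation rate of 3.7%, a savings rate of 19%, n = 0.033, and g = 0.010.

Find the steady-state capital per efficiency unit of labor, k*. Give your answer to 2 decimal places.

k* = 5.45

Steady state requires s·f(k) = (n + g + δ)·k, i.e. s·k^α = (n + g + δ)·k.
Rearranging, k^(1−α) = s / (n + g + δ).
k^0.51 = 0.19 / (0.033 + 0.010 + 0.037) = 0.19 / 0.080 = 2.3750
k* = 2.3750^(1/0.51) ≈ 5.4525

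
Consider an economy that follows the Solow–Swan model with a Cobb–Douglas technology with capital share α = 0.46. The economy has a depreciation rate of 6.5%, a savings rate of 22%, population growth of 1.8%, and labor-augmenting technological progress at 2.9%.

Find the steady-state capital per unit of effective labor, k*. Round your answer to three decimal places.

In steady state, investment equals break-even investment: s·k^α = (n + g + δ)·k.
Rearranging, k^(1−α) = s / (n + g + δ).
k^0.54 = 0.22 / (0.018 + 0.029 + 0.065) = 0.22 / 0.112 = 1.9643
k* = 1.9643^(1/0.54) ≈ 3.4912

k* = 3.491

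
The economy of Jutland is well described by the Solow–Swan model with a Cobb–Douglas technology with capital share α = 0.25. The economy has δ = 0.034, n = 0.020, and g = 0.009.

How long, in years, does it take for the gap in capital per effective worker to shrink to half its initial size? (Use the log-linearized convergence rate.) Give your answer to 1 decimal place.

Near the steady state the convergence rate is λ = (1 − α)(n + g + δ).
λ = (1 − 0.25) × 0.063 = 0.75 × 0.063 = 0.04725
Half-life = ln 2 / λ = 0.6931 / 0.04725 ≈ 14.67 years

half-life ≈ 14.7 years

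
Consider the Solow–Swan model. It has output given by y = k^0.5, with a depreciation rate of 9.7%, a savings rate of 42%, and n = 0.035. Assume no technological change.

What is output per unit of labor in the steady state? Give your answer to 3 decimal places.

y* ≈ 3.182

Steady state requires s·f(k) = (n + δ)·k, i.e. s·k^α = (n + δ)·k.
Rearranging, k^(1−α) = s / (n + δ).
k^0.5 = 0.42 / (0.035 + 0.097) = 0.42 / 0.132 = 3.1818
k* = 3.1818^(1/0.5) ≈ 10.1239
y* = (k*)^α = 10.1239^0.5 ≈ 3.1818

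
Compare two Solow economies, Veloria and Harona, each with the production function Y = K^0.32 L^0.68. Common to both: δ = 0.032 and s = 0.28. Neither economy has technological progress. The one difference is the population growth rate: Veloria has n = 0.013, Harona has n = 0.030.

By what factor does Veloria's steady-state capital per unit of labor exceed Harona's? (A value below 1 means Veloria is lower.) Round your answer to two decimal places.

Steady-state k* = [s/(n + δ)]^(1/(1−α)), so the ratio is [ (s_V/(n + δ)_V) / (s_H/(n + δ)_H) ]^1.4706.
s_V/(n + δ)_V = 0.28/0.045 = 6.2222; s_H/(n + δ)_H = 0.28/0.062 = 4.5161.
Ratio = (6.2222/4.5161)^1.4706 = 1.3778^1.4706 ≈ 1.6021

ratio ≈ 1.60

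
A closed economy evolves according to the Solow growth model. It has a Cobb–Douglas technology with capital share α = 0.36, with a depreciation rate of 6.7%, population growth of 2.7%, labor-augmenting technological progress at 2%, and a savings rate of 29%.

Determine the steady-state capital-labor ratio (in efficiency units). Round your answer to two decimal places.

k* = 4.30

Steady state requires s·f(k) = (n + g + δ)·k, i.e. s·k^α = (n + g + δ)·k.
Rearranging, k^(1−α) = s / (n + g + δ).
k^0.64 = 0.29 / (0.027 + 0.020 + 0.067) = 0.29 / 0.114 = 2.5439
k* = 2.5439^(1/0.64) ≈ 4.3012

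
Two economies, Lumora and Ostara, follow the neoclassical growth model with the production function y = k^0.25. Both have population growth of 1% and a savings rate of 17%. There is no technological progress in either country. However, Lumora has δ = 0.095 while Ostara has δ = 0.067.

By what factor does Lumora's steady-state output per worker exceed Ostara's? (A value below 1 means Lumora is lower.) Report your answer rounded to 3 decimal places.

Steady-state y* = [s/(n + δ)]^(α/(1−α)), so the ratio is [ (s_L/(n + δ)_L) / (s_O/(n + δ)_O) ]^0.3333.
s_L/(n + δ)_L = 0.17/0.105 = 1.6190; s_O/(n + δ)_O = 0.17/0.077 = 2.2078.
Ratio = (1.6190/2.2078)^0.3333 = 0.7333^0.3333 ≈ 0.9018

ratio ≈ 0.902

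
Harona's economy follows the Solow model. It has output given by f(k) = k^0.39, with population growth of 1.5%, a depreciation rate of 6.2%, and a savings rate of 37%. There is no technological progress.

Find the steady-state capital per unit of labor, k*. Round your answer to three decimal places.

k* = 13.109

In steady state, investment equals break-even investment: s·k^α = (n + δ)·k.
Rearranging, k^(1−α) = s / (n + δ).
k^0.61 = 0.37 / (0.015 + 0.062) = 0.37 / 0.077 = 4.8052
k* = 4.8052^(1/0.61) ≈ 13.1087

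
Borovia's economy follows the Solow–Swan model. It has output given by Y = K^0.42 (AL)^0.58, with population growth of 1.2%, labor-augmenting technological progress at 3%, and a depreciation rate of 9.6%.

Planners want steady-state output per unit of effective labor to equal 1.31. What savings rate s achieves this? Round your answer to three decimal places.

s ≈ 0.200

In steady state, investment equals break-even investment: s·k^α = (n + g + δ)·k.
Since y* = [s/(n + g + δ)]^(α/(1−α)), we have s/(n + g + δ) = (y*)^((1−α)/α) = 1.31^1.381 = 1.4519.
Therefore s = 1.4519 × (n + g + δ) = 1.4519 × 0.138 = 0.2004.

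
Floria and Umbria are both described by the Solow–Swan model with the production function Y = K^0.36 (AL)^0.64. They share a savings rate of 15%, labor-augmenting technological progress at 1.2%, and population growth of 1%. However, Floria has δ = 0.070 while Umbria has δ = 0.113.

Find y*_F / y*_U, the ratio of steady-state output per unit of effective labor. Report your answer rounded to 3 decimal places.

y*_F / y*_U ≈ 1.241

Steady-state y* = [s/(n + g + δ)]^(α/(1−α)), so the ratio is [ (s_F/(n + g + δ)_F) / (s_U/(n + g + δ)_U) ]^0.5625.
s_F/(n + g + δ)_F = 0.15/0.092 = 1.6304; s_U/(n + g + δ)_U = 0.15/0.135 = 1.1111.
Ratio = (1.6304/1.1111)^0.5625 = 1.4674^0.5625 ≈ 1.2407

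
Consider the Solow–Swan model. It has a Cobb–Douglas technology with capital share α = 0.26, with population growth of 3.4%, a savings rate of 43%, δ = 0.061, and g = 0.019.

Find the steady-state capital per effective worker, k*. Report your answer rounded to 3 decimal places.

At the steady state, Δk = 0, so s·k^α = (n + g + δ)·k.
Rearranging, k^(1−α) = s / (n + g + δ).
k^0.74 = 0.43 / (0.034 + 0.019 + 0.061) = 0.43 / 0.114 = 3.7719
k* = 3.7719^(1/0.74) ≈ 6.0136

k* = 6.014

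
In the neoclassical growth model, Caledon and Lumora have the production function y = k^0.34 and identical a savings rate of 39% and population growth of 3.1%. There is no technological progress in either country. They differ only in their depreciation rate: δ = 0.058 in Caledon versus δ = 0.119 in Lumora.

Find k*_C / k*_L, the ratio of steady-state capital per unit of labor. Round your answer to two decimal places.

Steady-state k* = [s/(n + δ)]^(1/(1−α)), so the ratio is [ (s_C/(n + δ)_C) / (s_L/(n + δ)_L) ]^1.5152.
s_C/(n + δ)_C = 0.39/0.089 = 4.3820; s_L/(n + δ)_L = 0.39/0.150 = 2.6000.
Ratio = (4.3820/2.6000)^1.5152 = 1.6854^1.5152 ≈ 2.2055

k*_C / k*_L ≈ 2.21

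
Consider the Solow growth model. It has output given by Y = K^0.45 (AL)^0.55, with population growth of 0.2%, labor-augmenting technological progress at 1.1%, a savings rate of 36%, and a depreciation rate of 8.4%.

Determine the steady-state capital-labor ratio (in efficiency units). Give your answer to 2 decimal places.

Steady state requires s·f(k) = (n + g + δ)·k, i.e. s·k^α = (n + g + δ)·k.
Rearranging, k^(1−α) = s / (n + g + δ).
k^0.55 = 0.36 / (0.002 + 0.011 + 0.084) = 0.36 / 0.097 = 3.7113
k* = 3.7113^(1/0.55) ≈ 10.8518

k* = 10.85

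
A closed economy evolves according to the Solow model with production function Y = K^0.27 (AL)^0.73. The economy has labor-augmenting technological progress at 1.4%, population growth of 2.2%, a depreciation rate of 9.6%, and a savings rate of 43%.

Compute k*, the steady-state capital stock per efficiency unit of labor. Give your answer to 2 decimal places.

Steady state requires s·f(k) = (n + g + δ)·k, i.e. s·k^α = (n + g + δ)·k.
Rearranging, k^(1−α) = s / (n + g + δ).
k^0.73 = 0.43 / (0.022 + 0.014 + 0.096) = 0.43 / 0.132 = 3.2576
k* = 3.2576^(1/0.73) ≈ 5.0420

k* ≈ 5.04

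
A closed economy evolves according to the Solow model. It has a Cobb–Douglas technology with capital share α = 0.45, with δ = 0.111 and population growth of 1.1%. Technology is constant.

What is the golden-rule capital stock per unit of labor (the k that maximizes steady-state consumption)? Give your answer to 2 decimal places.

The golden rule sets f'(k) = n + δ, i.e. α·k^(α−1) = n + δ.
So k^(1−α) = α / (n + δ) = 0.45 / 0.122 = 3.6885.
k_gold = 3.6885^(1/0.55) ≈ 10.7309

k_gold ≈ 10.73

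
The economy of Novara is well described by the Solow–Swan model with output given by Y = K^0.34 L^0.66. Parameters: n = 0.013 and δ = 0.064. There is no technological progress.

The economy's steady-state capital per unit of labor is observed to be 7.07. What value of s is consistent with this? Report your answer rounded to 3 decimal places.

In steady state, investment equals break-even investment: s·k^α = (n + δ)·k.
So s / (n + δ) = (k*)^(1−α) = 7.07^0.66 = 3.6359.
Therefore s = 3.6359 × (n + δ) = 3.6359 × 0.077 = 0.2800.

s ≈ 0.280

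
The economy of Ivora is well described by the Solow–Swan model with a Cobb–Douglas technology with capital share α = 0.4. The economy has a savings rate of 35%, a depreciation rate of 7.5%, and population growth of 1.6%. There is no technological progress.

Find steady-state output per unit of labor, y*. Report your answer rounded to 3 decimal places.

y* ≈ 2.455

Steady state requires s·f(k) = (n + δ)·k, i.e. s·k^α = (n + δ)·k.
Rearranging, k^(1−α) = s / (n + δ).
k^0.6 = 0.35 / (0.016 + 0.075) = 0.35 / 0.091 = 3.8462
k* = 3.8462^(1/0.6) ≈ 9.4418
y* = (k*)^α = 9.4418^0.4 ≈ 2.4548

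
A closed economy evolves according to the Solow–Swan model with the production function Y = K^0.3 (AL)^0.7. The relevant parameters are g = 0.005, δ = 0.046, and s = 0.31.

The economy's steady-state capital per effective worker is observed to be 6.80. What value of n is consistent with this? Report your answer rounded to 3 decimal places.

In steady state, investment equals break-even investment: s·k^α = (n + g + δ)·k.
So s / (n + g + δ) = (k*)^(1−α) = 6.80^0.7 = 3.8261.
Therefore n + g + δ = s / 3.8261 = 0.31 / 3.8261 = 0.0810, so n = 0.0810 − 0.051 = 0.0300.

n ≈ 0.030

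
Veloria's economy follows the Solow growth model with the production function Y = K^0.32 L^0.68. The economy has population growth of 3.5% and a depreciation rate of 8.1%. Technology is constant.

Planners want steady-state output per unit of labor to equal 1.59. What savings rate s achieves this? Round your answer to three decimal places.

In steady state, investment equals break-even investment: s·k^α = (n + δ)·k.
Since y* = [s/(n + δ)]^(α/(1−α)), we have s/(n + δ) = (y*)^((1−α)/α) = 1.59^2.125 = 2.6790.
Therefore s = 2.6790 × (n + δ) = 2.6790 × 0.116 = 0.3108.

s ≈ 0.311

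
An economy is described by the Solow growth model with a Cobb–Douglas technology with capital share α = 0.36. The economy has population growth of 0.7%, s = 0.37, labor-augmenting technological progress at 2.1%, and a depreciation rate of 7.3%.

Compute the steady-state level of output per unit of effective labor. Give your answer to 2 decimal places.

y* ≈ 2.08

At the steady state, Δk = 0, so s·k^α = (n + g + δ)·k.
Dividing both sides by k: k^(1−α) = s / (n + g + δ).
k^0.64 = 0.37 / (0.007 + 0.021 + 0.073) = 0.37 / 0.101 = 3.6634
k* = 3.6634^(1/0.64) ≈ 7.6045
y* = (k*)^α = 7.6045^0.36 ≈ 2.0758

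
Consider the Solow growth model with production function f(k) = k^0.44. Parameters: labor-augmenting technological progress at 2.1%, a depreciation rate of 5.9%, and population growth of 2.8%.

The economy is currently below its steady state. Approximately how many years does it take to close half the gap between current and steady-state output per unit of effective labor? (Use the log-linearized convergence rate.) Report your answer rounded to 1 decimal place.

Near the steady state the convergence rate is λ = (1 − α)(n + g + δ).
λ = (1 − 0.44) × 0.108 = 0.56 × 0.108 = 0.06048
Half-life = ln 2 / λ = 0.6931 / 0.06048 ≈ 11.46 years

t_½ ≈ 11.5 years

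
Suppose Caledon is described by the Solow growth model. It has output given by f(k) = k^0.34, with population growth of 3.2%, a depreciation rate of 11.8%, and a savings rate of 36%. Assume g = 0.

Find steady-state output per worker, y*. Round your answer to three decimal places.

At the steady state, Δk = 0, so s·k^α = (n + δ)·k.
Rearranging, k^(1−α) = s / (n + δ).
k^0.66 = 0.36 / (0.032 + 0.118) = 0.36 / 0.150 = 2.4000
k* = 2.4000^(1/0.66) ≈ 3.7677
y* = (k*)^α = 3.7677^0.34 ≈ 1.5699

y* ≈ 1.570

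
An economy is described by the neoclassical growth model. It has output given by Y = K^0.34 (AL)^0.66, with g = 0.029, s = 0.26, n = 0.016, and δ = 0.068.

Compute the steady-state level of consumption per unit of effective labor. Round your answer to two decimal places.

c* ≈ 1.14

At the steady state, Δk = 0, so s·k^α = (n + g + δ)·k.
Dividing both sides by k: k^(1−α) = s / (n + g + δ).
k^0.66 = 0.26 / (0.016 + 0.029 + 0.068) = 0.26 / 0.113 = 2.3009
k* = 2.3009^(1/0.66) ≈ 3.5345
y* = (k*)^α = 3.5345^0.34 ≈ 1.5361
c* = (1 − s)·y* = (1 − 0.26) × 1.5361 ≈ 1.1367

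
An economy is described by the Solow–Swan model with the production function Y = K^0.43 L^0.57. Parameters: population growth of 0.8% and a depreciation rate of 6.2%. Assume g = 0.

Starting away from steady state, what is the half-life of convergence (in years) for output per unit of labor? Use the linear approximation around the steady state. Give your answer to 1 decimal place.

Near the steady state the convergence rate is λ = (1 − α)(n + δ).
λ = (1 − 0.43) × 0.070 = 0.57 × 0.070 = 0.0399
Half-life = ln 2 / λ = 0.6931 / 0.0399 ≈ 17.37 years

half-life ≈ 17.4 years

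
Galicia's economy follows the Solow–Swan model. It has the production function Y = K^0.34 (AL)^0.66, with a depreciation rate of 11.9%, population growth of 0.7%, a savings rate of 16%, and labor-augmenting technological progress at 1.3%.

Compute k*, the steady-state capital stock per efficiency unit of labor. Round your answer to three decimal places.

At the steady state, Δk = 0, so s·k^α = (n + g + δ)·k.
Dividing both sides by k: k^(1−α) = s / (n + g + δ).
k^0.66 = 0.16 / (0.007 + 0.013 + 0.119) = 0.16 / 0.139 = 1.1511
k* = 1.1511^(1/0.66) ≈ 1.2376

k* = 1.238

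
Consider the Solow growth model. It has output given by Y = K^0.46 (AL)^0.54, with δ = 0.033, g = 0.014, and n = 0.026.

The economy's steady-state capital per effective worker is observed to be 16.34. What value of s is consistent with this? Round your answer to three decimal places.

s ≈ 0.330

At the steady state, Δk = 0, so s·k^α = (n + g + δ)·k.
So s / (n + g + δ) = (k*)^(1−α) = 16.34^0.54 = 4.5202.
Therefore s = 4.5202 × (n + g + δ) = 4.5202 × 0.073 = 0.3300.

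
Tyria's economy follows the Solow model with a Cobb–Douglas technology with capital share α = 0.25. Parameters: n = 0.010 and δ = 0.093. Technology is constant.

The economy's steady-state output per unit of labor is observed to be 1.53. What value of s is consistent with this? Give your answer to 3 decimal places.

s ≈ 0.369

At the steady state, Δk = 0, so s·k^α = (n + δ)·k.
Since y* = [s/(n + δ)]^(α/(1−α)), we have s/(n + δ) = (y*)^((1−α)/α) = 1.53^3 = 3.5816.
Therefore s = 3.5816 × (n + δ) = 3.5816 × 0.103 = 0.3689.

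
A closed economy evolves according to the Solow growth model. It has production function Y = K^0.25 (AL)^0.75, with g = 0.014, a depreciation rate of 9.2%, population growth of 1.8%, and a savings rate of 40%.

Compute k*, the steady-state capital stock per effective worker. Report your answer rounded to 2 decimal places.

At the steady state, Δk = 0, so s·k^α = (n + g + δ)·k.
Dividing both sides by k: k^(1−α) = s / (n + g + δ).
k^0.75 = 0.40 / (0.018 + 0.014 + 0.092) = 0.40 / 0.124 = 3.2258
k* = 3.2258^(1/0.75) ≈ 4.7663

k* ≈ 4.77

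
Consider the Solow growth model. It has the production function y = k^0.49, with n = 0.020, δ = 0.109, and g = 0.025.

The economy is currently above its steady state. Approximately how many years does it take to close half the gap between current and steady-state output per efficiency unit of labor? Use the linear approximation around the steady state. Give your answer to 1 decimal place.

Near the steady state the convergence rate is λ = (1 − α)(n + g + δ).
λ = (1 − 0.49) × 0.154 = 0.51 × 0.154 = 0.07854
Half-life = ln 2 / λ = 0.6931 / 0.07854 ≈ 8.82 years

half-life ≈ 8.8 years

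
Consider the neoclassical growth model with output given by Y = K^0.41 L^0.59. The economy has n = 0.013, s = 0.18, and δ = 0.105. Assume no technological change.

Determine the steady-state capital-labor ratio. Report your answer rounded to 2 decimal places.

k* ≈ 2.05

Steady state requires s·f(k) = (n + δ)·k, i.e. s·k^α = (n + δ)·k.
Dividing both sides by k: k^(1−α) = s / (n + δ).
k^0.59 = 0.18 / (0.013 + 0.105) = 0.18 / 0.118 = 1.5254
k* = 1.5254^(1/0.59) ≈ 2.0456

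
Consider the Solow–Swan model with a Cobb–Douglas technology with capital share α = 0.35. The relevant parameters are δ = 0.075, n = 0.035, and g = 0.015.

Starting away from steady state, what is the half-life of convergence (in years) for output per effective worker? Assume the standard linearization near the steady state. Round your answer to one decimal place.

Near the steady state the convergence rate is λ = (1 − α)(n + g + δ).
λ = (1 − 0.35) × 0.125 = 0.65 × 0.125 = 0.08125
Half-life = ln 2 / λ = 0.6931 / 0.08125 ≈ 8.53 years

half-life ≈ 8.5 years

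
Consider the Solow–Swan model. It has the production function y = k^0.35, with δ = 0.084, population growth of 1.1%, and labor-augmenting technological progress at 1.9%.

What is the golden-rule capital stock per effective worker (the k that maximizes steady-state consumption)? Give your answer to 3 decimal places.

k_gold ≈ 5.617

The golden rule sets f'(k) = n + g + δ, i.e. α·k^(α−1) = n + g + δ.
So k^(1−α) = α / (n + g + δ) = 0.35 / 0.114 = 3.0702.
k_gold = 3.0702^(1/0.65) ≈ 5.6168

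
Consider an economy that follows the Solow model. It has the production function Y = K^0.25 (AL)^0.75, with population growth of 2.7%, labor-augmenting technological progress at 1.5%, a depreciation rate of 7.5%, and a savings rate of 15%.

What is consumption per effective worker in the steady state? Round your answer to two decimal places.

c* ≈ 0.92

In steady state, investment equals break-even investment: s·k^α = (n + g + δ)·k.
Rearranging, k^(1−α) = s / (n + g + δ).
k^0.75 = 0.15 / (0.027 + 0.015 + 0.075) = 0.15 / 0.117 = 1.2821
k* = 1.2821^(1/0.75) ≈ 1.3928
y* = (k*)^α = 1.3928^0.25 ≈ 1.0864
c* = (1 − s)·y* = (1 − 0.15) × 1.0864 ≈ 0.9234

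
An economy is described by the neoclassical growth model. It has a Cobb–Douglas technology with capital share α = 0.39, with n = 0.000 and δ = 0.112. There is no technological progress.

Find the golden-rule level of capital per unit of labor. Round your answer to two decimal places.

The golden rule sets f'(k) = n + δ, i.e. α·k^(α−1) = n + δ.
So k^(1−α) = α / (n + δ) = 0.39 / 0.112 = 3.4821.
k_gold = 3.4821^(1/0.61) ≈ 7.7315

k_gold ≈ 7.73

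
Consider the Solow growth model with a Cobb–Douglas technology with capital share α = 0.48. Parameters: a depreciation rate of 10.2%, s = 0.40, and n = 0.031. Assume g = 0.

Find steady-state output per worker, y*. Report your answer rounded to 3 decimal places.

y* ≈ 2.763

In steady state, investment equals break-even investment: s·k^α = (n + δ)·k.
Dividing both sides by k: k^(1−α) = s / (n + δ).
k^0.52 = 0.40 / (0.031 + 0.102) = 0.40 / 0.133 = 3.0075
k* = 3.0075^(1/0.52) ≈ 8.3105
y* = (k*)^α = 8.3105^0.48 ≈ 2.7633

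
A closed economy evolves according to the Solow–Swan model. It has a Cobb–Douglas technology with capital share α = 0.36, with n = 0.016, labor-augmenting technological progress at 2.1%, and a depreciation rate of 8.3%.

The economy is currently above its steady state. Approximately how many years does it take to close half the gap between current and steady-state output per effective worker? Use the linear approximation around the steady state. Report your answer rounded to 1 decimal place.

half-life ≈ 9.0 years

Near the steady state the convergence rate is λ = (1 − α)(n + g + δ).
λ = (1 − 0.36) × 0.120 = 0.64 × 0.120 = 0.0768
Half-life = ln 2 / λ = 0.6931 / 0.0768 ≈ 9.02 years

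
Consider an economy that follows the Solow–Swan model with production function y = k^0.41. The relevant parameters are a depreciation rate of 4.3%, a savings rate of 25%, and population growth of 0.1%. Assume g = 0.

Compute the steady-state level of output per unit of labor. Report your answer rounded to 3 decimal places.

Steady state requires s·f(k) = (n + δ)·k, i.e. s·k^α = (n + δ)·k.
Rearranging, k^(1−α) = s / (n + δ).
k^0.59 = 0.25 / (0.001 + 0.043) = 0.25 / 0.044 = 5.6818
k* = 5.6818^(1/0.59) ≈ 19.0016
y* = (k*)^α = 19.0016^0.41 ≈ 3.3443

y* ≈ 3.344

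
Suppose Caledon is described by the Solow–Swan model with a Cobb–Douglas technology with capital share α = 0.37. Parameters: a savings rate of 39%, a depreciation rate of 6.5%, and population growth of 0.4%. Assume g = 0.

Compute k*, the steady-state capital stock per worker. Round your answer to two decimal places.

In steady state, investment equals break-even investment: s·k^α = (n + δ)·k.
Dividing both sides by k: k^(1−α) = s / (n + δ).
k^0.63 = 0.39 / (0.004 + 0.065) = 0.39 / 0.069 = 5.6522
k* = 5.6522^(1/0.63) ≈ 15.6313

k* = 15.63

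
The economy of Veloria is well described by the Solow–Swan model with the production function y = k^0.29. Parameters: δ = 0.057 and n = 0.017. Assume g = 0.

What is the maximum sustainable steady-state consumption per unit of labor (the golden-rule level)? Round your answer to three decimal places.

At the golden rule, f'(k) = n + δ, so α·k^(α−1) = n + δ and k_gold = (α/(n + δ))^(1/(1−α)).
k_gold = (0.29/0.074)^(1/0.71) = 3.9189^1.4085 ≈ 6.8465
c_gold = f(k_gold) − (n + δ)·k_gold = 1.7470 − 0.074×6.8465 ≈ 1.2404

c_gold ≈ 1.240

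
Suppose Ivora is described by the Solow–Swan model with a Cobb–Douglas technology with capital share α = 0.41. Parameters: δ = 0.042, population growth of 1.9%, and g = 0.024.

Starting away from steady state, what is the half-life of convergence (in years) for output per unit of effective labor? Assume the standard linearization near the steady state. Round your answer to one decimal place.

about 13.8 years

Near the steady state the convergence rate is λ = (1 − α)(n + g + δ).
λ = (1 − 0.41) × 0.085 = 0.59 × 0.085 = 0.05015
Half-life = ln 2 / λ = 0.6931 / 0.05015 ≈ 13.82 years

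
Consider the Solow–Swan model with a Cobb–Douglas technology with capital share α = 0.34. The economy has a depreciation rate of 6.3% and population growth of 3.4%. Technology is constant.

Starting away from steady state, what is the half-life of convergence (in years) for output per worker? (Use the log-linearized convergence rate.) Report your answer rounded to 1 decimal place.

t_½ ≈ 10.8 years

Near the steady state the convergence rate is λ = (1 − α)(n + δ).
λ = (1 − 0.34) × 0.097 = 0.66 × 0.097 = 0.06402
Half-life = ln 2 / λ = 0.6931 / 0.06402 ≈ 10.83 years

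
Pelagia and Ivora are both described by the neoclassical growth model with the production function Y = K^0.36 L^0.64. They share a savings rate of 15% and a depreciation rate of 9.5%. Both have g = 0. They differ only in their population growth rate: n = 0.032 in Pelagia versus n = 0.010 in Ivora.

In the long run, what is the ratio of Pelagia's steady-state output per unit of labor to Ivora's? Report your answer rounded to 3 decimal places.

y*_P / y*_I ≈ 0.899

Steady-state y* = [s/(n + δ)]^(α/(1−α)), so the ratio is [ (s_P/(n + δ)_P) / (s_I/(n + δ)_I) ]^0.5625.
s_P/(n + δ)_P = 0.15/0.127 = 1.1811; s_I/(n + δ)_I = 0.15/0.105 = 1.4286.
Ratio = (1.1811/1.4286)^0.5625 = 0.8268^0.5625 ≈ 0.8985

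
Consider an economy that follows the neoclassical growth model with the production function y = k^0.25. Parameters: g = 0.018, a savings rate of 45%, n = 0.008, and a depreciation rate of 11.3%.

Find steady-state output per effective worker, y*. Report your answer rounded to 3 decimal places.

At the steady state, Δk = 0, so s·k^α = (n + g + δ)·k.
Rearranging, k^(1−α) = s / (n + g + δ).
k^0.75 = 0.45 / (0.008 + 0.018 + 0.113) = 0.45 / 0.139 = 3.2374
k* = 3.2374^(1/0.75) ≈ 4.7892
y* = (k*)^α = 4.7892^0.25 ≈ 1.4793

y* ≈ 1.479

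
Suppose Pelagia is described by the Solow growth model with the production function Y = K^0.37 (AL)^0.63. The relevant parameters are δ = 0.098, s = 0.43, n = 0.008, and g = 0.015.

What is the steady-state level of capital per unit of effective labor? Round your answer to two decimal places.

In steady state, investment equals break-even investment: s·k^α = (n + g + δ)·k.
Rearranging, k^(1−α) = s / (n + g + δ).
k^0.63 = 0.43 / (0.008 + 0.015 + 0.098) = 0.43 / 0.121 = 3.5537
k* = 3.5537^(1/0.63) ≈ 7.4834

k* = 7.48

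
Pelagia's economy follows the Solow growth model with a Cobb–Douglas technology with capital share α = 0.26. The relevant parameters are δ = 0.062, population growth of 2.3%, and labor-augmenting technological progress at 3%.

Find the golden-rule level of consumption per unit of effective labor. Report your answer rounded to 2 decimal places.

c_gold ≈ 0.99

At the golden rule, f'(k) = n + g + δ, so α·k^(α−1) = n + g + δ and k_gold = (α/(n + g + δ))^(1/(1−α)).
k_gold = (0.26/0.115)^(1/0.74) = 2.2609^1.3514 ≈ 3.0115
c_gold = f(k_gold) − (n + g + δ)·k_gold = 1.3319 − 0.115×3.0115 ≈ 0.9856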